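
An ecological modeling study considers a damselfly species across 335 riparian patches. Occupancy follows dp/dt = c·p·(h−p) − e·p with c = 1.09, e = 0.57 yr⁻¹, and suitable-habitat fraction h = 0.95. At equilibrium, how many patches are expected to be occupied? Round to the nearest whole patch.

143

p* = h − e/c = 0.95 − 0.5229 = 0.4271.
Expected occupied patches = N × p* = 335 × 0.4271 = 143.07 ≈ 143.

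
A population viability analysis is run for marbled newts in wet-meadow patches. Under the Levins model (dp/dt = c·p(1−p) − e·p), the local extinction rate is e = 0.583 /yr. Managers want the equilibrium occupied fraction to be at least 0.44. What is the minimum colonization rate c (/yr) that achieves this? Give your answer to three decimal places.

p* = 1 − e/c ≥ 0.44 requires e/c ≤ 0.5600, i.e. c ≥ e/0.5600.
c_min = 0.583/0.5600 = 1.0411.

1.041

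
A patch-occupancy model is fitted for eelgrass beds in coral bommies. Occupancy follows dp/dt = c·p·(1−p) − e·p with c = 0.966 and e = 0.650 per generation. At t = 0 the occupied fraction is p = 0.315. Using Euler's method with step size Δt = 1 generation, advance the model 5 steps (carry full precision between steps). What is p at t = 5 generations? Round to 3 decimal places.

Update rule: p ← p + [c·p·(1−p) − e·p]·Δt with Δt = 1.
t = 1: p = 0.31500 + (+0.00369) = 0.31869
t = 2: p = 0.31869 + (+0.00260) = 0.32128
t = 3: p = 0.32128 + (+0.00181) = 0.32310
t = 4: p = 0.32310 + (+0.00126) = 0.32435
t = 5: p = 0.32435 + (+0.00087) = 0.32522

0.325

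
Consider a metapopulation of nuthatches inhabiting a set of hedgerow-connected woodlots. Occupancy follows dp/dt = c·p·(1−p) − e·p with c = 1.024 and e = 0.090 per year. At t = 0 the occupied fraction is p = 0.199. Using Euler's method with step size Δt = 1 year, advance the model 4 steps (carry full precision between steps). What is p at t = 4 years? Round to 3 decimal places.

0.874

Update rule: p ← p + [c·p·(1−p) − e·p]·Δt with Δt = 1.
p: 0.19900 → 0.34431  (Δp = +0.14531)
p: 0.34431 → 0.54451  (Δp = +0.20019)
p: 0.54451 → 0.74947  (Δp = +0.20497)
p: 0.74947 → 0.87429  (Δp = +0.12482)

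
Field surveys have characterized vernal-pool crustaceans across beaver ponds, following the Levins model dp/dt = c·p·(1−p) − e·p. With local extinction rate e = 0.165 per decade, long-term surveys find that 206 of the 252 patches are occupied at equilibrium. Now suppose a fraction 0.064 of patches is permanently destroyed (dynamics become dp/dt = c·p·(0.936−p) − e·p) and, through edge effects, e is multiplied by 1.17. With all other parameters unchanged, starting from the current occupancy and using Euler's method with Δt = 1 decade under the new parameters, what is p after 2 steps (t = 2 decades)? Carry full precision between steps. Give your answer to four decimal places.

Observed p* = 206/252 = 0.81746.
Balance c(1−p*) = e gives c = e/(1 − 0.81746) = 0.165/0.18254 = 0.90391.
Starting from p₀ = 0.81746; update p ← p + (dp/dt)·Δt with the new parameters.
  1  |  dp/dt·Δt = -0.070220  |  p_1 = 0.747240
  2  |  dp/dt·Δt = -0.016759  |  p_2 = 0.730481

0.7305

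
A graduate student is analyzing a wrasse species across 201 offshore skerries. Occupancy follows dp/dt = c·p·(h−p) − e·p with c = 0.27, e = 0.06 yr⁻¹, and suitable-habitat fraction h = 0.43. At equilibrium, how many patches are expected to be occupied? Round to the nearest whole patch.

p* = h − e/c = 0.43 − 0.2222 = 0.2078.
Expected occupied patches = N × p* = 201 × 0.2078 = 41.76 ≈ 42.

42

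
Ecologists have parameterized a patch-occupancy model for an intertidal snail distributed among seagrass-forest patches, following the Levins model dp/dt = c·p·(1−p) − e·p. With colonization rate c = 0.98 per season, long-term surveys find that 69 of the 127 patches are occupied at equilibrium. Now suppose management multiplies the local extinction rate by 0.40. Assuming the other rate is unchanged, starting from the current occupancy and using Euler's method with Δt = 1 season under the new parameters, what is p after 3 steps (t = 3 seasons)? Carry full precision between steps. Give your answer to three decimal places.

0.807

Observed p* = 69/127 = 0.54331.
Balance c(1−p*) = e gives e = 0.98×(1 − 0.54331) = 0.44756.
Starting from p₀ = 0.54331; update p ← p + (dp/dt)·Δt with the new parameters.
step 1: Δp = +0.14590, p = 0.68920
step 2: Δp = +0.08653, p = 0.77574
step 3: Δp = +0.03161, p = 0.80735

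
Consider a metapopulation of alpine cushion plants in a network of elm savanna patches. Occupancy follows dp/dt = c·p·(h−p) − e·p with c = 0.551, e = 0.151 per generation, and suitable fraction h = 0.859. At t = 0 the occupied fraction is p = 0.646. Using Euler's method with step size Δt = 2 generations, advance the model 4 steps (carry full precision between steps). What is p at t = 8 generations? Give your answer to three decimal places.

Update rule: p ← p + [c·p·(h−p) − e·p]·Δt with Δt = 2.
  1  |  dp/dt·Δt = -0.043459  |  p_1 = 0.602541
  2  |  dp/dt·Δt = -0.011679  |  p_2 = 0.590862
  3  |  dp/dt·Δt = -0.003848  |  p_3 = 0.587015
  4  |  dp/dt·Δt = -0.001334  |  p_4 = 0.585681

0.586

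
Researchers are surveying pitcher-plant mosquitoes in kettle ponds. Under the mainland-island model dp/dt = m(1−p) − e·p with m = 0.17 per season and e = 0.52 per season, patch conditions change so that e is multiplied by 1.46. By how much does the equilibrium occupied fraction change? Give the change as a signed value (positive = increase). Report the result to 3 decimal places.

Before: p* = 0.17/(0.17+0.52) = 0.2464.
After: m = 0.17, e = 0.7592; p* = 0.17/0.9292 = 0.1830.
Δp* = 0.1830 − 0.2464 = -0.0634.

-0.063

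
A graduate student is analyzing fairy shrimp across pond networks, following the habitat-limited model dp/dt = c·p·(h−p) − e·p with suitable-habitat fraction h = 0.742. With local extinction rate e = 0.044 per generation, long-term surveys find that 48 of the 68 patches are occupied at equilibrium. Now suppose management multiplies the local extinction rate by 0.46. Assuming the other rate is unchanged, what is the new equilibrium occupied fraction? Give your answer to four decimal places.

0.7254

Observed p* = 48/68 = 0.70588.
Balance c(h−p*) = e gives c = e/(0.742 − 0.70588) = 0.044/0.03612 = 1.21816.
New p* = 0.742 − e/c = 0.742 − 0.02024/1.21816 = 0.72538.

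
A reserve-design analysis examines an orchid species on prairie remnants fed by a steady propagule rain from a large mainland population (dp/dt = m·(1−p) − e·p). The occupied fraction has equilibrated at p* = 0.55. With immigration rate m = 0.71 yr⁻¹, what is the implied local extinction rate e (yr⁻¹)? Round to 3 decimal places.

At equilibrium m(1−p*) = e·p*, so e = m(1−p*)/p*.
e = 0.71 × 0.4500 / 0.55 = 0.5809.

0.581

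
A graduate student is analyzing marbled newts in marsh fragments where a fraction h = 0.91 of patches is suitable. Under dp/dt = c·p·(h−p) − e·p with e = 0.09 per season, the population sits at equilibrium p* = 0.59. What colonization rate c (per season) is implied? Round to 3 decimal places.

At equilibrium c(h−p*) = e, so c = e/(h−p*).
c = 0.09/(0.91 − 0.59) = 0.09/0.3200 = 0.2812.

0.281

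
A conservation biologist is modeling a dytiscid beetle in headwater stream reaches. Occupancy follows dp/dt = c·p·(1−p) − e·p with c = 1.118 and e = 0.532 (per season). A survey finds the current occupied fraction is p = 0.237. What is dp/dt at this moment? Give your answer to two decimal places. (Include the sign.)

0.08

Colonization term: c·p·(1−p) = 1.118×0.237×0.7630 = 0.20217.
Extinction term: e·p = 0.12608.
dp/dt = 0.20217 − 0.12608 = 0.07609.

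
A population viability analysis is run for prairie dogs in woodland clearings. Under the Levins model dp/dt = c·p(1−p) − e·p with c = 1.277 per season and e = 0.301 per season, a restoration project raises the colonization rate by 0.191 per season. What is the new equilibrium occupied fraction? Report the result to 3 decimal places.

Before: p* = 1 − 0.301/1.277 = 0.7643.
After the change, c = 1.468, e = 0.301, so p* = 1 − 0.301/1.468 = 0.7950.

0.795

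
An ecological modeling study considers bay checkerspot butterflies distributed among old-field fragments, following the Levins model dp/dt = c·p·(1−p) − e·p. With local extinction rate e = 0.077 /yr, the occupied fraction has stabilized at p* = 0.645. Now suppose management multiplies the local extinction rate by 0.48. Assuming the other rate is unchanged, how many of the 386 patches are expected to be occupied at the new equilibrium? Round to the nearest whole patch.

Balance c(1−p*) = e gives c = e/(1 − 0.64500) = 0.077/0.35500 = 0.21690.
New p* = 1 − e/c = 1 − 0.03696/0.21690 = 0.82960.
Expected occupied = 386 × 0.82960 = 320.23 ≈ 320.

320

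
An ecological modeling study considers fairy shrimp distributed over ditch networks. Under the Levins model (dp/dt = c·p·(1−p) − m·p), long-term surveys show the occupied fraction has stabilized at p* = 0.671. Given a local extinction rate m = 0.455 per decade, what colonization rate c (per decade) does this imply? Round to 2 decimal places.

At equilibrium c(1−p*) = m, so c = m/(1−p*).
c = 0.455/(1 − 0.671) = 0.455/0.3290 = 1.3830.

1.38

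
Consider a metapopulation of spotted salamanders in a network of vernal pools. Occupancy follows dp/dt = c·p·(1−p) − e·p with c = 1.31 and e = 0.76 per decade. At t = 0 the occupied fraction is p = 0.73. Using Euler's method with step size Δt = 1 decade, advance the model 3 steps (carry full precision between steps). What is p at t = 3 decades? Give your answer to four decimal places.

Update rule: p ← p + [c·p·(1−p) − e·p]·Δt with Δt = 1.
  1  |  dp/dt·Δt = -0.296599  |  p_1 = 0.433401
  2  |  dp/dt·Δt = -0.007695  |  p_2 = 0.425706
  3  |  dp/dt·Δt = -0.003267  |  p_3 = 0.422439

0.4224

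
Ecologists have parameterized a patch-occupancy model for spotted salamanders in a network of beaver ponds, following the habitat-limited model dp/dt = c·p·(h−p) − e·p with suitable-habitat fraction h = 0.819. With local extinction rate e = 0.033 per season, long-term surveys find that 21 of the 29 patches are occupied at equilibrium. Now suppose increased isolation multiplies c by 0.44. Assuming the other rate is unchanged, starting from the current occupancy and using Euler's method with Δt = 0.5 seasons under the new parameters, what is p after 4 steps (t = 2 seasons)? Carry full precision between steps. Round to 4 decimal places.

0.6998

Observed p* = 21/29 = 0.72414.
Balance c(h−p*) = e gives c = e/(0.819 − 0.72414) = 0.033/0.09486 = 0.34787.
Starting from p₀ = 0.72414; update p ← p + (dp/dt)·Δt with the new parameters.
  1  |  dp/dt·Δt = -0.006691  |  p_1 = 0.717447
  2  |  dp/dt·Δt = -0.006262  |  p_2 = 0.711185
  3  |  dp/dt·Δt = -0.005866  |  p_3 = 0.705319
  4  |  dp/dt·Δt = -0.005501  |  p_4 = 0.699817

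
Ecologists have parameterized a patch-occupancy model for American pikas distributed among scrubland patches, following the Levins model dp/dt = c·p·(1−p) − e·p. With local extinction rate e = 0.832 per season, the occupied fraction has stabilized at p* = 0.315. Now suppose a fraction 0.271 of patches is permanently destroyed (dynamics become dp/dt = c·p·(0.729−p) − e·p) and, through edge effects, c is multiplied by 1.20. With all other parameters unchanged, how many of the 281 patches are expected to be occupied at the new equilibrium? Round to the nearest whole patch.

44

Balance c(1−p*) = e gives c = e/(1 − 0.31500) = 0.832/0.68500 = 1.21460.
New p* = 0.729 − e/c = 0.729 − 0.83200/1.45752 = 0.15817.
Expected occupied = 281 × 0.15817 = 44.45 ≈ 44.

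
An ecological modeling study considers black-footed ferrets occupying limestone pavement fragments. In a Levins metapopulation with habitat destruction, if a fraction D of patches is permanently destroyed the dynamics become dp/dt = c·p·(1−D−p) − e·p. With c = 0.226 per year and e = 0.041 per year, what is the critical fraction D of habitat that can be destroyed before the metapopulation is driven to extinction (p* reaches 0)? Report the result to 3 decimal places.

0.819

The nontrivial equilibrium is p* = (1−D) − e/c; extinction occurs when this hits zero.
So D_crit = 1 − e/c = 1 − 0.041/0.226 = 1 − 0.1814 = 0.8186.
This equals the undisturbed p*, a classic result of Lande's extension.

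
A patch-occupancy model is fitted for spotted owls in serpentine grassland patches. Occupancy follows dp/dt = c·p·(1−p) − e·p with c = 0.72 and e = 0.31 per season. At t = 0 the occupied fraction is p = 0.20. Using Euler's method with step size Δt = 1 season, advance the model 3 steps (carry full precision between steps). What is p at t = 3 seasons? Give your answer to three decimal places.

0.369

Update rule: p ← p + [c·p·(1−p) − e·p]·Δt with Δt = 1.
step 1: Δp = +0.05320, p = 0.25320
step 2: Δp = +0.05765, p = 0.31085
step 3: Δp = +0.05788, p = 0.36873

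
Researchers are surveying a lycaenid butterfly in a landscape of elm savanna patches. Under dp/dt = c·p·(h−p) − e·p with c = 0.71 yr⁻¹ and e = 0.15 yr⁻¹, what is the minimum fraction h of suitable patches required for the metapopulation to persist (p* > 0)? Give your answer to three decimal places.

0.211

p* = h − e/c is positive only when h > e/c.
h_min = e/c = 0.15/0.71 = 0.2113.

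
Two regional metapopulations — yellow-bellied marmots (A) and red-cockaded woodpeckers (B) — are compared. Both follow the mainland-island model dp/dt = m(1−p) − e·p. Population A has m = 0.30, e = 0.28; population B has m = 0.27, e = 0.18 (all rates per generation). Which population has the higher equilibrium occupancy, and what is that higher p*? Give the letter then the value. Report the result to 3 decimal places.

A: p*_A = m/(m+e) = 0.30/0.5800 = 0.5172.
B: p*_B = 0.27/0.4500 = 0.6000.
B is higher at 0.6000.

B, 0.600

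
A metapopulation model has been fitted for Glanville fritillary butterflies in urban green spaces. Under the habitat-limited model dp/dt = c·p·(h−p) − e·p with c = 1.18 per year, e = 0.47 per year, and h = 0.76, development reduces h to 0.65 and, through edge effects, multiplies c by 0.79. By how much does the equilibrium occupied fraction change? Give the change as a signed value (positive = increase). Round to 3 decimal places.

-0.216

Before: p* = h − e/c = 0.76 − 0.47/1.18 = 0.76 − 0.3983 = 0.3617.
After: c = 0.9322, e = 0.47, h = 0.65; p* = 0.65 − 0.47/0.9322 = 0.1458.
Δp* = 0.1458 − 0.3617 = -0.2159.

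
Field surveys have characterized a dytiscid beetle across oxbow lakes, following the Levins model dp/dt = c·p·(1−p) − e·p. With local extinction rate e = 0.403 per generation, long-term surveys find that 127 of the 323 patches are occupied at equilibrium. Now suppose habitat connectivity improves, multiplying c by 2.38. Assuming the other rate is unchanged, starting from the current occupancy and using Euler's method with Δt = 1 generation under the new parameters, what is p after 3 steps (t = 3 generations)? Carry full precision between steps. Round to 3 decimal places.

0.746

Observed p* = 127/323 = 0.39319.
Balance c(1−p*) = e gives c = e/(1 − 0.39319) = 0.403/0.60681 = 0.66413.
Starting from p₀ = 0.39319; update p ← p + (dp/dt)·Δt with the new parameters.
  1  |  dp/dt·Δt = +0.218668  |  p_1 = 0.611857
  2  |  dp/dt·Δt = +0.128801  |  p_2 = 0.740658
  3  |  dp/dt·Δt = +0.005127  |  p_3 = 0.745785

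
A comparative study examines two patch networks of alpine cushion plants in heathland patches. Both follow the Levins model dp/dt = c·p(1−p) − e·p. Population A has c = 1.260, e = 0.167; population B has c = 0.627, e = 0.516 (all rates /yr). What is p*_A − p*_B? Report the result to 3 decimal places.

A: p*_A = 1 − 0.167/1.260 = 0.8675.
B: p*_B = 1 − 0.516/0.627 = 0.1770.
p*_A − p*_B = 0.8675 − 0.1770 = 0.6904.

0.690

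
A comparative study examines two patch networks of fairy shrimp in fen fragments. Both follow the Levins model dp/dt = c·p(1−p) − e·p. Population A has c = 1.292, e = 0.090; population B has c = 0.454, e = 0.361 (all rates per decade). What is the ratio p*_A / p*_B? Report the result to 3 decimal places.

4.542

A: p*_A = 1 − 0.090/1.292 = 0.9303.
B: p*_B = 1 − 0.361/0.454 = 0.2048.
p*_A / p*_B = 0.9303/0.2048 = 4.5417.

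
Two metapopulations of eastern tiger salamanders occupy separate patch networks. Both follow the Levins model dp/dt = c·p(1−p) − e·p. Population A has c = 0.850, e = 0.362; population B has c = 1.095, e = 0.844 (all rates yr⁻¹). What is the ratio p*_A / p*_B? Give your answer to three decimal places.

A: p*_A = 1 − 0.362/0.850 = 0.5741.
B: p*_B = 1 − 0.844/1.095 = 0.2292.
p*_A / p*_B = 0.5741/0.2292 = 2.5046.

2.505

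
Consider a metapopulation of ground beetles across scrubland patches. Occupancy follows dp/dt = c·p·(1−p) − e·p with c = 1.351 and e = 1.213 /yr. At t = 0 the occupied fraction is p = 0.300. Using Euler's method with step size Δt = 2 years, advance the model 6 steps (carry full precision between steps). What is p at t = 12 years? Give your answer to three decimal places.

0.107

Update rule: p ← p + [c·p·(1−p) − e·p]·Δt with Δt = 2.
t = 2: p = 0.30000 + (-0.16038) = 0.13962
t = 4: p = 0.13962 + (-0.01414) = 0.12548
t = 6: p = 0.12548 + (-0.00791) = 0.11757
t = 8: p = 0.11757 + (-0.00490) = 0.11267
t = 10: p = 0.11267 + (-0.00320) = 0.10947
t = 12: p = 0.10947 + (-0.00217) = 0.10730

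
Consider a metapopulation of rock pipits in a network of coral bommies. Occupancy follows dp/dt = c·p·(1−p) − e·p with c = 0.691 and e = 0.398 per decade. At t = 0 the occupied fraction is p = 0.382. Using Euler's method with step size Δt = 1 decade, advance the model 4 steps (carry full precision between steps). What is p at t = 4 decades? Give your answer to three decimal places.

0.412

Update rule: p ← p + [c·p·(1−p) − e·p]·Δt with Δt = 1.
step 1: Δp = +0.01109, p = 0.39309
step 2: Δp = +0.00840, p = 0.40149
step 3: Δp = +0.00625, p = 0.40774
step 4: Δp = +0.00459, p = 0.41233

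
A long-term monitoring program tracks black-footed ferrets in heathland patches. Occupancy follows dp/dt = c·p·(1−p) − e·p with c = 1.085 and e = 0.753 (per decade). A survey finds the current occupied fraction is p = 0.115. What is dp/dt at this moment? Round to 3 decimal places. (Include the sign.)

Colonization term: c·p·(1−p) = 1.085×0.115×0.8850 = 0.11043.
Extinction term: e·p = 0.08660.
dp/dt = 0.11043 − 0.08660 = 0.02383.

0.024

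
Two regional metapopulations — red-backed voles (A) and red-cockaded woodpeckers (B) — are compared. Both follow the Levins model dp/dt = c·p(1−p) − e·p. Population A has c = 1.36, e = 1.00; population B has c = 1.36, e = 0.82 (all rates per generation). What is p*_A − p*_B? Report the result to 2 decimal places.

-0.13

A: p*_A = 1 − 1.00/1.36 = 0.2647.
B: p*_B = 1 − 0.82/1.36 = 0.3971.
p*_A − p*_B = 0.2647 − 0.3971 = -0.1324.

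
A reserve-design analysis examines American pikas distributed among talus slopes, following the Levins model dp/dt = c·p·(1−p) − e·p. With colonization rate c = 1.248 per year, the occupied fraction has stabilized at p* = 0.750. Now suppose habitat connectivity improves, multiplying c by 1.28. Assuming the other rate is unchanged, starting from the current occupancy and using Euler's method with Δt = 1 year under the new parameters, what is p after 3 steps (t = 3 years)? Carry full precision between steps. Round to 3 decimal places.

0.806

Balance c(1−p*) = e gives e = 1.248×(1 − 0.75000) = 0.31200.
Starting from p₀ = 0.75000; update p ← p + (dp/dt)·Δt with the new parameters.
t = 1: p = 0.75000 + (+0.06552) = 0.81552
t = 2: p = 0.81552 + (-0.01411) = 0.80141
t = 3: p = 0.80141 + (+0.00420) = 0.80561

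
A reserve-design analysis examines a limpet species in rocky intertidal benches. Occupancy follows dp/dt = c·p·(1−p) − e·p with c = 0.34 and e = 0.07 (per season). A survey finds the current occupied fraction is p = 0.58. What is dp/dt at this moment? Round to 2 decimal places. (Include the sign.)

Colonization term: c·p·(1−p) = 0.34×0.58×0.4200 = 0.08282.
Extinction term: e·p = 0.04060.
dp/dt = 0.08282 − 0.04060 = 0.04222.

0.04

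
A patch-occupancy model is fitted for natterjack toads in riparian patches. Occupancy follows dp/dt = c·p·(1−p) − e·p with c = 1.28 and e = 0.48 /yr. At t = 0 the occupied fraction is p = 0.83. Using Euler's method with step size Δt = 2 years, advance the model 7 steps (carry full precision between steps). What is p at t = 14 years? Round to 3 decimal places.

Update rule: p ← p + [c·p·(1−p) − e·p]·Δt with Δt = 2.
step 1: Δp = -0.43558, p = 0.39442
step 2: Δp = +0.23282, p = 0.62724
step 3: Δp = -0.00359, p = 0.62364
step 4: Δp = +0.00216, p = 0.62581
step 5: Δp = -0.00130, p = 0.62451
step 6: Δp = +0.00078, p = 0.62529
step 7: Δp = -0.00047, p = 0.62482

0.625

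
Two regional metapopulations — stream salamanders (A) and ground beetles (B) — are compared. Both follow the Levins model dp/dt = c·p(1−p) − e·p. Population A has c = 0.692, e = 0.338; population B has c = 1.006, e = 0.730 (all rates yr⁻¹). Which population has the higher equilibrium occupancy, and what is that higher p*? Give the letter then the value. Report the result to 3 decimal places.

A: p*_A = 1 − 0.338/0.692 = 0.5116.
B: p*_B = 1 − 0.730/1.006 = 0.2744.
A is higher at 0.5116.

A, 0.512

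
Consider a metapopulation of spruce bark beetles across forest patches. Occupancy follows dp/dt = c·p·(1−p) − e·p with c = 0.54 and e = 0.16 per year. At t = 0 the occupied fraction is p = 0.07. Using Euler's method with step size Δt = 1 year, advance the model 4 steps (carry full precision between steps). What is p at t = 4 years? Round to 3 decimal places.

0.212

Update rule: p ← p + [c·p·(1−p) − e·p]·Δt with Δt = 1.
t = 1: p = 0.07000 + (+0.02395) = 0.09395
t = 2: p = 0.09395 + (+0.03094) = 0.12489
t = 3: p = 0.12489 + (+0.03904) = 0.16393
t = 4: p = 0.16393 + (+0.04778) = 0.21171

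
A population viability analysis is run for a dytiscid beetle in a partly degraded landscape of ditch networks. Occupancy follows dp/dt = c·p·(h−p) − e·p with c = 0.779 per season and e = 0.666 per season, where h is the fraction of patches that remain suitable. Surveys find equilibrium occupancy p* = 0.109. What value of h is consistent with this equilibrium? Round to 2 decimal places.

At equilibrium c(h−p*) = e, so h = p* + e/c.
h = 0.109 + 0.666/0.779 = 0.109 + 0.8549 = 0.9639.

0.96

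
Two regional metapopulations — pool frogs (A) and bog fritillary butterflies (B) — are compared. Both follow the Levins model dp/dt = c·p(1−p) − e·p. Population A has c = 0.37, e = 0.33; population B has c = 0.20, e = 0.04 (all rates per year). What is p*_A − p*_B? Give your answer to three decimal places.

A: p*_A = 1 − 0.33/0.37 = 0.1081.
B: p*_B = 1 − 0.04/0.20 = 0.8000.
p*_A − p*_B = 0.1081 − 0.8000 = -0.6919.

-0.692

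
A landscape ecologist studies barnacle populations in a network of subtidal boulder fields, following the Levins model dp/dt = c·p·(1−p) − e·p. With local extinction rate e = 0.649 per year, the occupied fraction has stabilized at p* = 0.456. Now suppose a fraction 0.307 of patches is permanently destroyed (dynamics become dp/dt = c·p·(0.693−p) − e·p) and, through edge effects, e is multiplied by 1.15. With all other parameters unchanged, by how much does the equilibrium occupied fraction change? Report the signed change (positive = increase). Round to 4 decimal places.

-0.3886

Balance c(1−p*) = e gives c = e/(1 − 0.45600) = 0.649/0.54400 = 1.19301.
New p* = 0.693 − e/c = 0.693 − 0.74635/1.19301 = 0.06740.
Δp* = 0.06740 − 0.45600 = -0.38860.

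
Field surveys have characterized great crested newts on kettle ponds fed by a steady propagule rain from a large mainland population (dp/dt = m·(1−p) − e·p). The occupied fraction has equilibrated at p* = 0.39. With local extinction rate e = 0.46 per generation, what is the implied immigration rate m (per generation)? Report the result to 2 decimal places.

0.29

At equilibrium m(1−p*) = e·p*, so m = e·p*/(1−p*).
m = 0.46 × 0.39 / 0.6100 = 0.1794/0.6100 = 0.2941.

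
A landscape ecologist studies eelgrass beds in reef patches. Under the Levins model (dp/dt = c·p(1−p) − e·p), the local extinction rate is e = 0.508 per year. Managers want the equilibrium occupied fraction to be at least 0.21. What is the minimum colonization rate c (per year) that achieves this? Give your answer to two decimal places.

0.64

p* = 1 − e/c ≥ 0.21 requires e/c ≤ 0.7900, i.e. c ≥ e/0.7900.
c_min = 0.508/0.7900 = 0.6430.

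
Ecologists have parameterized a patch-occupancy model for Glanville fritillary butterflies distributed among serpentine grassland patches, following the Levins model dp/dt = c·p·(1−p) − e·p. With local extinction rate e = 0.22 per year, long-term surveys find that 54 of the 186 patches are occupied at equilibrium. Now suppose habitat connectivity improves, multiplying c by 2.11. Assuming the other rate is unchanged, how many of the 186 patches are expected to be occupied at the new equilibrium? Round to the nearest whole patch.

123

Observed p* = 54/186 = 0.29032.
Balance c(1−p*) = e gives c = e/(1 − 0.29032) = 0.22/0.70968 = 0.31000.
New p* = 1 − e/c = 1 − 0.22000/0.65410 = 0.66366.
Expected occupied = 186 × 0.66366 = 123.44 ≈ 123.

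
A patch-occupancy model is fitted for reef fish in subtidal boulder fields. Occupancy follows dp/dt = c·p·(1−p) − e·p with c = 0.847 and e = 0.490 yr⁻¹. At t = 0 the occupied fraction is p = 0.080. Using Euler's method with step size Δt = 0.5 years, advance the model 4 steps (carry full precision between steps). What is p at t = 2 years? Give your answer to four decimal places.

0.1336

Update rule: p ← p + [c·p·(1−p) − e·p]·Δt with Δt = 0.5.
  1  |  dp/dt·Δt = +0.011570  |  p_1 = 0.091570
  2  |  dp/dt·Δt = +0.012794  |  p_2 = 0.104364
  3  |  dp/dt·Δt = +0.014016  |  p_3 = 0.118380
  4  |  dp/dt·Δt = +0.015196  |  p_4 = 0.133576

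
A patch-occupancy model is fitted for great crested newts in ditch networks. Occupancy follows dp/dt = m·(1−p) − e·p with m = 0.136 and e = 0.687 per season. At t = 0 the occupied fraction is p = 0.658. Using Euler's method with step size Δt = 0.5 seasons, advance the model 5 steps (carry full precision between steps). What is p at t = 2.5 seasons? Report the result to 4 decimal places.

Update rule: p ← p + [m·(1−p) − e·p]·Δt with Δt = 0.5.
p: 0.65800 → 0.45523  (Δp = -0.20277)
p: 0.45523 → 0.33590  (Δp = -0.11933)
p: 0.33590 → 0.26568  (Δp = -0.07022)
p: 0.26568 → 0.22435  (Δp = -0.04133)
p: 0.22435 → 0.20003  (Δp = -0.02432)

0.2000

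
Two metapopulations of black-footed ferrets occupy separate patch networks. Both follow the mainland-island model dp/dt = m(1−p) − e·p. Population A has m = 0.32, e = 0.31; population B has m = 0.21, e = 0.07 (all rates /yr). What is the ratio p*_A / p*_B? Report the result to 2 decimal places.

0.68

A: p*_A = m/(m+e) = 0.32/0.6300 = 0.5079.
B: p*_B = 0.21/0.2800 = 0.7500.
p*_A / p*_B = 0.5079/0.7500 = 0.6772.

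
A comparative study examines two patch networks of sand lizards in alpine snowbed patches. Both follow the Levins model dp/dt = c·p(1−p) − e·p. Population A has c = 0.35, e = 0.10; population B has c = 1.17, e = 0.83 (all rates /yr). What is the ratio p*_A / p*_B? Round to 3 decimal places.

A: p*_A = 1 − 0.10/0.35 = 0.7143.
B: p*_B = 1 − 0.83/1.17 = 0.2906.
p*_A / p*_B = 0.7143/0.2906 = 2.4580.

2.458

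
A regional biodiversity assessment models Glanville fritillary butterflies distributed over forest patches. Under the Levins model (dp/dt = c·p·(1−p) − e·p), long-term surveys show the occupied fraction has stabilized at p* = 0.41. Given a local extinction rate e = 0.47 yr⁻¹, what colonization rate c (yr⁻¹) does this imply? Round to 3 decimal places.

0.797

At equilibrium c(1−p*) = e, so c = e/(1−p*).
c = 0.47/(1 − 0.41) = 0.47/0.5900 = 0.7966.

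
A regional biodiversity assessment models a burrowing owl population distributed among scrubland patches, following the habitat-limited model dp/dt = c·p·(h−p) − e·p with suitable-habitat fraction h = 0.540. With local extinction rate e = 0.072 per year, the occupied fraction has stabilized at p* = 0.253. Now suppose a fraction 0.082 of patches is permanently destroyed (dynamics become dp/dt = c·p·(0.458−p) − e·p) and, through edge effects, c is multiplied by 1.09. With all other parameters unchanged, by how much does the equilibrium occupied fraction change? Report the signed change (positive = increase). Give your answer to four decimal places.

Balance c(h−p*) = e gives c = e/(0.54 − 0.25300) = 0.072/0.28700 = 0.25087.
New p* = 0.458 − e/c = 0.458 − 0.07200/0.27345 = 0.19470.
Δp* = 0.19470 − 0.25300 = -0.05830.

-0.0583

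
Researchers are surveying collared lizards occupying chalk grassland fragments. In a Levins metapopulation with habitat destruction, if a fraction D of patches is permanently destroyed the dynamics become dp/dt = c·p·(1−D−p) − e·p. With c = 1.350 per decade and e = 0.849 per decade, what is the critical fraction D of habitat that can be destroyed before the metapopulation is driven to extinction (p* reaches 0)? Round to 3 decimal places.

0.371

The nontrivial equilibrium is p* = (1−D) − e/c; extinction occurs when this hits zero.
So D_crit = 1 − e/c = 1 − 0.849/1.350 = 1 − 0.6289 = 0.3711.
This equals the undisturbed p*, a classic result of Lande's extension.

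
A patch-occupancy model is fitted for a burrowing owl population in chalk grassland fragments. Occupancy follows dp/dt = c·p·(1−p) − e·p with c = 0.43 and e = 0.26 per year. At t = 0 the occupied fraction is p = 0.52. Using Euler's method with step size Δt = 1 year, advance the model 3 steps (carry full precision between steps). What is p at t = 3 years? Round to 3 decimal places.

Update rule: p ← p + [c·p·(1−p) − e·p]·Δt with Δt = 1.
t = 1: p = 0.52000 + (-0.02787) = 0.49213
t = 2: p = 0.49213 + (-0.02048) = 0.47165
t = 3: p = 0.47165 + (-0.01547) = 0.45617

0.456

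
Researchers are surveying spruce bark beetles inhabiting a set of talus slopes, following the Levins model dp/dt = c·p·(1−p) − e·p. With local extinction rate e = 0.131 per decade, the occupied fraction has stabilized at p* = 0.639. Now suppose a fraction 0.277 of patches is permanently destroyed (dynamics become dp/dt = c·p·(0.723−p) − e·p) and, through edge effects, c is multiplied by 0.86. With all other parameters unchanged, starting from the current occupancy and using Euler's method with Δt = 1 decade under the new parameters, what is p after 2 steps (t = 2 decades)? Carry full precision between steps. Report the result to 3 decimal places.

Balance c(1−p*) = e gives c = e/(1 − 0.63900) = 0.131/0.36100 = 0.36288.
Starting from p₀ = 0.63900; update p ← p + (dp/dt)·Δt with the new parameters.
t = 1: p = 0.63900 + (-0.06696) = 0.57204
t = 2: p = 0.57204 + (-0.04799) = 0.52405

0.524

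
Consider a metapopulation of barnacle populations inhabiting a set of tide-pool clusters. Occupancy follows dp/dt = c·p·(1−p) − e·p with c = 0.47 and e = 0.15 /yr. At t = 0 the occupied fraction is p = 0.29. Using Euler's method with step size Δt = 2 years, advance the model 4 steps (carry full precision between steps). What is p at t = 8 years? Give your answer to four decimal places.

0.6387

Update rule: p ← p + [c·p·(1−p) − e·p]·Δt with Δt = 2.
p: 0.29000 → 0.39655  (Δp = +0.10655)
p: 0.39655 → 0.50252  (Δp = +0.10598)
p: 0.50252 → 0.58676  (Δp = +0.08424)
p: 0.58676 → 0.63866  (Δp = +0.05190)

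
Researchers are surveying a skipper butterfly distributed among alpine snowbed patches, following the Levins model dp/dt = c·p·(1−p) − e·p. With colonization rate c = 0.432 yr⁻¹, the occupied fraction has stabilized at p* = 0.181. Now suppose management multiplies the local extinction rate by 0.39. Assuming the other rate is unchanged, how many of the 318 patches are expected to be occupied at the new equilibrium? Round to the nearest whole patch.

216

Balance c(1−p*) = e gives e = 0.432×(1 − 0.18100) = 0.35381.
New p* = 1 − e/c = 1 − 0.13799/0.43200 = 0.68058.
Expected occupied = 318 × 0.68058 = 216.42 ≈ 216.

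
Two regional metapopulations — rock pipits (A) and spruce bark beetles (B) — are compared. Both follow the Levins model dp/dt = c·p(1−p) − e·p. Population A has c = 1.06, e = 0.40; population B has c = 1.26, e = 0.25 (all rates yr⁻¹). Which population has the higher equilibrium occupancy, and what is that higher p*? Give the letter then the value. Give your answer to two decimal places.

A: p*_A = 1 − 0.40/1.06 = 0.6226.
B: p*_B = 1 − 0.25/1.26 = 0.8016.
B is higher at 0.8016.

B, 0.80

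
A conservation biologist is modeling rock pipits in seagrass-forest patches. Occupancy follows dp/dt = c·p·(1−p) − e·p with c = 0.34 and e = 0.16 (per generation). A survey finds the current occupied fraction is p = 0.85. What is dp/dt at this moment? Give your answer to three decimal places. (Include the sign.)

-0.093

Colonization term: c·p·(1−p) = 0.34×0.85×0.1500 = 0.04335.
Extinction term: e·p = 0.13600.
dp/dt = 0.04335 − 0.13600 = -0.09265.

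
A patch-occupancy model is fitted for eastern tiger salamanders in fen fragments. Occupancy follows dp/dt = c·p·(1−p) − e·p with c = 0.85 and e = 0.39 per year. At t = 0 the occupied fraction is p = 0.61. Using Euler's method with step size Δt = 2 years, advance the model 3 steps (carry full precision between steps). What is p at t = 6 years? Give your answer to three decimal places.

0.541

Update rule: p ← p + [c·p·(1−p) − e·p]·Δt with Δt = 2.
step 1: Δp = -0.07137, p = 0.53863
step 2: Δp = +0.00233, p = 0.54096
step 3: Δp = +0.00020, p = 0.54116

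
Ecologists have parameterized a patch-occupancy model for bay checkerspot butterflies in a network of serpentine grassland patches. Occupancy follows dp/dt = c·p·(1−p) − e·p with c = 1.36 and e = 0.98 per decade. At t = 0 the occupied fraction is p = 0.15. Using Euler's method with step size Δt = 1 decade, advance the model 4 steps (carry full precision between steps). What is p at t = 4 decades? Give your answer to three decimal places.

0.240

Update rule: p ← p + [c·p·(1−p) − e·p]·Δt with Δt = 1.
step 1: Δp = +0.02640, p = 0.17640
step 2: Δp = +0.02471, p = 0.20111
step 3: Δp = +0.02142, p = 0.22253
step 4: Δp = +0.01722, p = 0.23974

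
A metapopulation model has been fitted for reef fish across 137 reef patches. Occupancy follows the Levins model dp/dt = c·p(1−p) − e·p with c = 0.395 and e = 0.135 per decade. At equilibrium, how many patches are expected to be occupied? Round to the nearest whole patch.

p* = 1 − e/c = 1 − 0.135/0.395 = 0.6582.
Expected occupied patches = N × p* = 137 × 0.6582 = 90.18 ≈ 90.

90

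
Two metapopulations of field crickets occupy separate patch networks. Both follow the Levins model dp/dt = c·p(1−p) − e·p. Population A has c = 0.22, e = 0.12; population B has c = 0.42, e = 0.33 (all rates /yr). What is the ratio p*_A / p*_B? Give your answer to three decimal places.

2.121

A: p*_A = 1 − 0.12/0.22 = 0.4545.
B: p*_B = 1 − 0.33/0.42 = 0.2143.
p*_A / p*_B = 0.4545/0.2143 = 2.1212.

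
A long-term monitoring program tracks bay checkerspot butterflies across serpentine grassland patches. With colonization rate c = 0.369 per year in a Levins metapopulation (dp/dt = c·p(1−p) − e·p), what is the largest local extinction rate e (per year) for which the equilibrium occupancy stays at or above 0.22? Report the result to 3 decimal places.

0.288

1 − e/c ≥ 0.22 ⇒ e ≤ c(1 − 0.22) = 0.369 × 0.7800.
e_max = 0.2878.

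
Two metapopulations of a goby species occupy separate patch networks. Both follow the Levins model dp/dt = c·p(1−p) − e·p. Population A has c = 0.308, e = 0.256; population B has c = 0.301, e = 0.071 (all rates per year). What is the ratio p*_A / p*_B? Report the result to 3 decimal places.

A: p*_A = 1 − 0.256/0.308 = 0.1688.
B: p*_B = 1 − 0.071/0.301 = 0.7641.
p*_A / p*_B = 0.1688/0.7641 = 0.2209.

0.221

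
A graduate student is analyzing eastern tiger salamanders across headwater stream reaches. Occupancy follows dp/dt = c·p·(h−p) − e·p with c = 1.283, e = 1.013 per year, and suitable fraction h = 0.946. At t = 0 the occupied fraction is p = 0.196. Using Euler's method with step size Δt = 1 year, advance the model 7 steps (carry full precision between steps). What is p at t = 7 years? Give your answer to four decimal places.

Update rule: p ← p + [c·p·(h−p) − e·p]·Δt with Δt = 1.
p: 0.19600 → 0.18605  (Δp = -0.00995)
p: 0.18605 → 0.17899  (Δp = -0.00707)
p: 0.17899 → 0.17381  (Δp = -0.00518)
p: 0.17381 → 0.16994  (Δp = -0.00387)
p: 0.16994 → 0.16699  (Δp = -0.00294)
p: 0.16699 → 0.16473  (Δp = -0.00226)
p: 0.16473 → 0.16298  (Δp = -0.00175)

0.1630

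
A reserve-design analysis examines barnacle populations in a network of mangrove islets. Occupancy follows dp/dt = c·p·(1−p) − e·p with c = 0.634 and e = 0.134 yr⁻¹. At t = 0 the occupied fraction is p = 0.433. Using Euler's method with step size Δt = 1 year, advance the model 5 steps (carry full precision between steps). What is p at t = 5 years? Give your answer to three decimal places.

Update rule: p ← p + [c·p·(1−p) − e·p]·Δt with Δt = 1.
step 1: Δp = +0.09763, p = 0.53063
step 2: Δp = +0.08680, p = 0.61743
step 3: Δp = +0.06702, p = 0.68445
step 4: Δp = +0.04521, p = 0.72967
step 5: Δp = +0.02728, p = 0.75695

0.757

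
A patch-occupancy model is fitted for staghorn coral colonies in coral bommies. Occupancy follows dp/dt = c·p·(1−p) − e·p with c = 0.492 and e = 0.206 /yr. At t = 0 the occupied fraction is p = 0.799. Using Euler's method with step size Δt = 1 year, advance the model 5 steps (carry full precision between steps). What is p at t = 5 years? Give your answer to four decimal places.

0.6087

Update rule: p ← p + [c·p·(1−p) − e·p]·Δt with Δt = 1.
step 1: Δp = -0.08558, p = 0.71342
step 2: Δp = -0.04637, p = 0.66705
step 3: Δp = -0.02814, p = 0.63891
step 4: Δp = -0.01811, p = 0.62080
step 5: Δp = -0.01206, p = 0.60873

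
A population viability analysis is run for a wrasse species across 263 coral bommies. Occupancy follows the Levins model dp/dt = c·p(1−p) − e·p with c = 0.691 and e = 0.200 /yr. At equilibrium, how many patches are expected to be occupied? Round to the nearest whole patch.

p* = 1 − e/c = 1 − 0.200/0.691 = 0.7106.
Expected occupied patches = N × p* = 263 × 0.7106 = 186.88 ≈ 187.

187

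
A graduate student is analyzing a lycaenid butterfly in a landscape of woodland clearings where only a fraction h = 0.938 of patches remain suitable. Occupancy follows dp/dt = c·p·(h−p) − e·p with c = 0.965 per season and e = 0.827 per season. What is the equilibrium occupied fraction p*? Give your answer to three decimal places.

Setting dp/dt = 0 and dividing by p* gives c·(h−p*) = e.
So p* = h − e/c = 0.938 − 0.827/0.965 = 0.938 − 0.8570 = 0.0810.

0.081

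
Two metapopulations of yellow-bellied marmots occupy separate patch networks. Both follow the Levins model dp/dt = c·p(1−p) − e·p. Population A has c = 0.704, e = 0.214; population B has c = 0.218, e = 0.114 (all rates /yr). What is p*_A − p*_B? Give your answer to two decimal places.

A: p*_A = 1 − 0.214/0.704 = 0.6960.
B: p*_B = 1 − 0.114/0.218 = 0.4771.
p*_A − p*_B = 0.6960 − 0.4771 = 0.2190.

0.22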